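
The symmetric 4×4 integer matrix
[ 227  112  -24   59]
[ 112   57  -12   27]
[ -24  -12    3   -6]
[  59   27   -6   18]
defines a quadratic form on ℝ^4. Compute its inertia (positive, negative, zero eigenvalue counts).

step 0: pivot 227 → sign +
step 1: pivot 395/227 → sign +
step 2: pivot 177/395 → sign +
step 3: pivot 6/59 → sign +
signature = (4, 0, 0)

Answer: (4, 0, 0)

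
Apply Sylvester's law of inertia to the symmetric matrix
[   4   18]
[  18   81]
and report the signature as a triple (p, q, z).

step 0: pivot 4 → sign +
step 1: row/col 1 already zero → sign 0
signature = (1, 0, 1)

Answer: (1, 0, 1)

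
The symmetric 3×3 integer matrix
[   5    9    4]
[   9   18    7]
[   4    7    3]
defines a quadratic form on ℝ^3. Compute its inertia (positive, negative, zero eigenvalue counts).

Answer: (2, 1, 0)

Derivation:
step 0: pivot 5 → sign +
step 1: pivot 9/5 → sign +
step 2: pivot -2/9 → sign −
signature = (2, 1, 0)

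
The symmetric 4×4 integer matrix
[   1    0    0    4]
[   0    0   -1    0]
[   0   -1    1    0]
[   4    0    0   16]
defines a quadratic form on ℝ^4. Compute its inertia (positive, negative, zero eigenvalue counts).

step 0: pivot 1 → sign +
step 1: pivot 1 → sign +
step 2: pivot -1 → sign −
step 3: row/col 3 already zero → sign 0
signature = (2, 1, 1)

Answer: (2, 1, 1)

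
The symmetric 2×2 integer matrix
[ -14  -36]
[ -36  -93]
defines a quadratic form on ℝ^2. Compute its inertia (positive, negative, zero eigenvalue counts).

Answer: (0, 2, 0)

Derivation:
step 0: pivot -14 → sign −
step 1: pivot -3/7 → sign −
signature = (0, 2, 0)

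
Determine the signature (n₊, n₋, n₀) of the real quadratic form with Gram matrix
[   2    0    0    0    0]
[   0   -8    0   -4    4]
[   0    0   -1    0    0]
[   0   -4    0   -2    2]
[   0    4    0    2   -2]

step 0: pivot 2 → sign +
step 1: pivot -8 → sign −
step 2: pivot -1 → sign −
step 3: row/col 3 already zero → sign 0
step 4: row/col 4 already zero → sign 0
signature = (1, 2, 2)

Answer: (1, 2, 2)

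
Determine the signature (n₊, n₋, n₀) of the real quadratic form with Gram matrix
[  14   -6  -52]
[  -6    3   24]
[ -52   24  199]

Answer: (2, 1, 0)

Derivation:
step 0: pivot 14 → sign +
step 1: pivot 3/7 → sign +
step 2: pivot -1 → sign −
signature = (2, 1, 0)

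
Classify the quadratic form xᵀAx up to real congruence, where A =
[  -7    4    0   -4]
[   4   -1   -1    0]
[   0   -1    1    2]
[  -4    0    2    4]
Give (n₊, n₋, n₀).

Answer: (3, 1, 0)

Derivation:
step 0: pivot -7 → sign −
step 1: pivot 9/7 → sign +
step 2: pivot 2/9 → sign +
step 3: pivot 2 → sign +
signature = (3, 1, 0)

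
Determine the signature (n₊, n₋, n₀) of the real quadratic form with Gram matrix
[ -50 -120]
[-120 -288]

Answer: (0, 1, 1)

Derivation:
step 0: pivot -50 → sign −
step 1: row/col 1 already zero → sign 0
signature = (0, 1, 1)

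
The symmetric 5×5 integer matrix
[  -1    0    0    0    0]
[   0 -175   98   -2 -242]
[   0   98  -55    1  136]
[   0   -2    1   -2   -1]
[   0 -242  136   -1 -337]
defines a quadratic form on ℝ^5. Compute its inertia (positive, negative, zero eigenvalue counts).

step 0: pivot -1 → sign −
step 1: pivot -175 → sign −
step 2: pivot -3/25 → sign −
step 3: pivot -13/7 → sign −
step 4: pivot 6/13 → sign +
signature = (1, 4, 0)

Answer: (1, 4, 0)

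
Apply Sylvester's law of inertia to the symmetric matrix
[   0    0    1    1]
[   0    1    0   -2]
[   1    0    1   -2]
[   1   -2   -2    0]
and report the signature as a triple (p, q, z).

step 0: pivot 1 → sign +
step 1: pivot 1 → sign +
step 2: pivot -1 → sign −
step 3: pivot 1 → sign +
signature = (3, 1, 0)

Answer: (3, 1, 0)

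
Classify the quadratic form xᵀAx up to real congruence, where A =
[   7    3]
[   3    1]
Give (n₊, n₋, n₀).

step 0: pivot 7 → sign +
step 1: pivot -2/7 → sign −
signature = (1, 1, 0)

Answer: (1, 1, 0)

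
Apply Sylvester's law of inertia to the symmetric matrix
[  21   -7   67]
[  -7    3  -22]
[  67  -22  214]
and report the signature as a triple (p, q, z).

Answer: (3, 0, 0)

Derivation:
step 0: pivot 21 → sign +
step 1: pivot 2/3 → sign +
step 2: pivot 1/14 → sign +
signature = (3, 0, 0)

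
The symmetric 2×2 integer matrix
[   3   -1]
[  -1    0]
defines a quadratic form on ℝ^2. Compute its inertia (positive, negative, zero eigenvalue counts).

step 0: pivot 3 → sign +
step 1: pivot -1/3 → sign −
signature = (1, 1, 0)

Answer: (1, 1, 0)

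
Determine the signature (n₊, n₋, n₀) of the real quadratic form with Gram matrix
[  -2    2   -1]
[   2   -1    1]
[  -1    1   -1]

step 0: pivot -2 → sign −
step 1: pivot 1 → sign +
step 2: pivot -1/2 → sign −
signature = (1, 2, 0)

Answer: (1, 2, 0)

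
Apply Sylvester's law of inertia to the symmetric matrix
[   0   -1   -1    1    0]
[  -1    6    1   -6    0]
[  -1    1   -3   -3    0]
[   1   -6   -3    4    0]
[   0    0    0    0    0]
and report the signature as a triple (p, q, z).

step 0: pivot 6 → sign +
step 1: pivot -1/6 → sign −
step 2: pivot 1 → sign +
step 3: pivot -6 → sign −
step 4: row/col 4 already zero → sign 0
signature = (2, 2, 1)

Answer: (2, 2, 1)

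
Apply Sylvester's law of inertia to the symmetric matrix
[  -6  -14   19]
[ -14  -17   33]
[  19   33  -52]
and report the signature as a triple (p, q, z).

Answer: (1, 2, 0)

Derivation:
step 0: pivot -6 → sign −
step 1: pivot 47/3 → sign +
step 2: pivot -3/94 → sign −
signature = (1, 2, 0)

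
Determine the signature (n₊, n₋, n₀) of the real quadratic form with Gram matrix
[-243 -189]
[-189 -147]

step 0: pivot -243 → sign −
step 1: row/col 1 already zero → sign 0
signature = (0, 1, 1)

Answer: (0, 1, 1)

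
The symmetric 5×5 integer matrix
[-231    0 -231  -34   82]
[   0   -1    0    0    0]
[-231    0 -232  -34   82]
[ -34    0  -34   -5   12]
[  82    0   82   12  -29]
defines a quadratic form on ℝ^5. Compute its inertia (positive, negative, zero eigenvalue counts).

Answer: (1, 4, 0)

Derivation:
step 0: pivot -231 → sign −
step 1: pivot -1 → sign −
step 2: pivot -1 → sign −
step 3: pivot 1/231 → sign +
step 4: pivot -1 → sign −
signature = (1, 4, 0)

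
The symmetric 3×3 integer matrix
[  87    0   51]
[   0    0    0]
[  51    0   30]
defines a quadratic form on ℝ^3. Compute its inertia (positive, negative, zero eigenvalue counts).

step 0: pivot 87 → sign +
step 1: pivot 3/29 → sign +
step 2: row/col 2 already zero → sign 0
signature = (2, 0, 1)

Answer: (2, 0, 1)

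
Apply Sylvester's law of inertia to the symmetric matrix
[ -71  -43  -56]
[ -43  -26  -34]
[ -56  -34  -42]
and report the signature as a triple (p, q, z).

Answer: (2, 1, 0)

Derivation:
step 0: pivot -71 → sign −
step 1: pivot 3/71 → sign +
step 2: pivot 2 → sign +
signature = (2, 1, 0)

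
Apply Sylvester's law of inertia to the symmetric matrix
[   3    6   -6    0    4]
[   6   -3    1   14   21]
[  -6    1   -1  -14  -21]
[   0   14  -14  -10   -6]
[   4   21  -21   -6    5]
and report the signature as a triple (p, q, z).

step 0: pivot 3 → sign +
step 1: pivot -15 → sign −
step 2: pivot -26/15 → sign −
step 3: pivot 66/13 → sign +
step 4: pivot 2/33 → sign +
signature = (3, 2, 0)

Answer: (3, 2, 0)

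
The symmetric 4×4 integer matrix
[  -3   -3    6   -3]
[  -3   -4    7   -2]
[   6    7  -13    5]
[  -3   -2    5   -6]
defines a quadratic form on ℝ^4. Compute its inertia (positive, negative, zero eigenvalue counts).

step 0: pivot -3 → sign −
step 1: pivot -1 → sign −
step 2: pivot -2 → sign −
step 3: row/col 3 already zero → sign 0
signature = (0, 3, 1)

Answer: (0, 3, 1)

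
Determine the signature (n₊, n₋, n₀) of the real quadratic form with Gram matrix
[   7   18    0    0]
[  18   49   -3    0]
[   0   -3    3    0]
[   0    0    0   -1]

step 0: pivot 7 → sign +
step 1: pivot 19/7 → sign +
step 2: pivot -6/19 → sign −
step 3: pivot -1 → sign −
signature = (2, 2, 0)

Answer: (2, 2, 0)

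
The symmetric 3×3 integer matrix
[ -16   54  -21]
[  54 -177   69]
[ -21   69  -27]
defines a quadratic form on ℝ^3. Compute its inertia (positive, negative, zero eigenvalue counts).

Answer: (1, 2, 0)

Derivation:
step 0: pivot -16 → sign −
step 1: pivot 21/4 → sign +
step 2: pivot -3/28 → sign −
signature = (1, 2, 0)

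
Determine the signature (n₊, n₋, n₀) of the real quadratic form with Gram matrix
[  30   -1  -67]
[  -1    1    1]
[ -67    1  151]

step 0: pivot 30 → sign +
step 1: pivot 29/30 → sign +
step 2: pivot -6/29 → sign −
signature = (2, 1, 0)

Answer: (2, 1, 0)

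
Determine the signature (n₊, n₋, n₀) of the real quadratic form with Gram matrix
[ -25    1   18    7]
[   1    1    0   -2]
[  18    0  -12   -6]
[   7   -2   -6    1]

Answer: (2, 1, 1)

Derivation:
step 0: pivot -25 → sign −
step 1: pivot 26/25 → sign +
step 2: pivot 6/13 → sign +
step 3: row/col 3 already zero → sign 0
signature = (2, 1, 1)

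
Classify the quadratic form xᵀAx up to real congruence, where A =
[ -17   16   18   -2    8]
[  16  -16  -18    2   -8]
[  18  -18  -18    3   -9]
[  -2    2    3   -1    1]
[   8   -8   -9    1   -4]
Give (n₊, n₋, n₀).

Answer: (1, 3, 1)

Derivation:
step 0: pivot -17 → sign −
step 1: pivot -16/17 → sign −
step 2: pivot 9/4 → sign +
step 3: pivot -1 → sign −
step 4: row/col 4 already zero → sign 0
signature = (1, 3, 1)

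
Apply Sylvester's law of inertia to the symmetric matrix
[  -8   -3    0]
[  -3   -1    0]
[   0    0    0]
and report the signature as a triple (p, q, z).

step 0: pivot -8 → sign −
step 1: pivot 1/8 → sign +
step 2: row/col 2 already zero → sign 0
signature = (1, 1, 1)

Answer: (1, 1, 1)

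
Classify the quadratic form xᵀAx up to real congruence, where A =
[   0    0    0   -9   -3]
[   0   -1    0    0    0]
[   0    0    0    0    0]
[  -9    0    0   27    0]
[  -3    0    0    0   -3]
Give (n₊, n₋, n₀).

Answer: (1, 2, 2)

Derivation:
step 0: pivot -1 → sign −
step 1: pivot 27 → sign +
step 2: pivot -3 → sign −
step 3: row/col 3 already zero → sign 0
step 4: row/col 4 already zero → sign 0
signature = (1, 2, 2)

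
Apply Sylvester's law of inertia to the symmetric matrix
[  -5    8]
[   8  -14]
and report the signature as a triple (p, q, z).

step 0: pivot -5 → sign −
step 1: pivot -6/5 → sign −
signature = (0, 2, 0)

Answer: (0, 2, 0)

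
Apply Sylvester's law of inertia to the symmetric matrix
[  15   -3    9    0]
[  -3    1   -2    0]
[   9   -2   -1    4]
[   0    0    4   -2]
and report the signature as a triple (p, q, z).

Answer: (3, 1, 0)

Derivation:
step 0: pivot 15 → sign +
step 1: pivot 2/5 → sign +
step 2: pivot -13/2 → sign −
step 3: pivot 6/13 → sign +
signature = (3, 1, 0)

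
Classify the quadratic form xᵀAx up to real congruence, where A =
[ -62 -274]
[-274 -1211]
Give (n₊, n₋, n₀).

Answer: (0, 2, 0)

Derivation:
step 0: pivot -62 → sign −
step 1: pivot -3/31 → sign −
signature = (0, 2, 0)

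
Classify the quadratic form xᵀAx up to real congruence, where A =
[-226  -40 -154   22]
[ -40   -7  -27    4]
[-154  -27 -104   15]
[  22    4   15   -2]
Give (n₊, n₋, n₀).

step 0: pivot -226 → sign −
step 1: pivot 9/113 → sign +
step 2: pivot 1/9 → sign +
step 3: pivot -1 → sign −
signature = (2, 2, 0)

Answer: (2, 2, 0)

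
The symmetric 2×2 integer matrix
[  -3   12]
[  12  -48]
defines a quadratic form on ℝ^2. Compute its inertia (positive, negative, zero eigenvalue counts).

step 0: pivot -3 → sign −
step 1: row/col 1 already zero → sign 0
signature = (0, 1, 1)

Answer: (0, 1, 1)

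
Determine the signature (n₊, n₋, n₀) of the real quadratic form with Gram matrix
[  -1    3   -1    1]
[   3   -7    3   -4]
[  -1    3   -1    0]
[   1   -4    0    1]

step 0: pivot -1 → sign −
step 1: pivot 2 → sign +
step 2: pivot 3/2 → sign +
step 3: pivot -2/3 → sign −
signature = (2, 2, 0)

Answer: (2, 2, 0)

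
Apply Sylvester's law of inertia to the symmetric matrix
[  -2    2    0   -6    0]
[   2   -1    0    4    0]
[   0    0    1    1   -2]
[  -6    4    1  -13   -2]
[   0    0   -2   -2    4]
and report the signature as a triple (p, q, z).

step 0: pivot -2 → sign −
step 1: pivot 1 → sign +
step 2: pivot 1 → sign +
step 3: row/col 3 already zero → sign 0
step 4: row/col 4 already zero → sign 0
signature = (2, 1, 2)

Answer: (2, 1, 2)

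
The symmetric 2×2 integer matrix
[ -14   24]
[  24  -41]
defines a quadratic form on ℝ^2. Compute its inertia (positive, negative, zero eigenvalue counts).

step 0: pivot -14 → sign −
step 1: pivot 1/7 → sign +
signature = (1, 1, 0)

Answer: (1, 1, 0)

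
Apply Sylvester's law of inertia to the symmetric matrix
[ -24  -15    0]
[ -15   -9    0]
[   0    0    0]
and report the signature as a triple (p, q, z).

step 0: pivot -24 → sign −
step 1: pivot 3/8 → sign +
step 2: row/col 2 already zero → sign 0
signature = (1, 1, 1)

Answer: (1, 1, 1)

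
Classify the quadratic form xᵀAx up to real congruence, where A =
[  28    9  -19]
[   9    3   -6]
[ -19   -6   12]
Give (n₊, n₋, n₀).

step 0: pivot 28 → sign +
step 1: pivot 3/28 → sign +
step 2: pivot -1 → sign −
signature = (2, 1, 0)

Answer: (2, 1, 0)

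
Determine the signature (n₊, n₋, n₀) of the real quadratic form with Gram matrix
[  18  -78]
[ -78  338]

Answer: (1, 0, 1)

Derivation:
step 0: pivot 18 → sign +
step 1: row/col 1 already zero → sign 0
signature = (1, 0, 1)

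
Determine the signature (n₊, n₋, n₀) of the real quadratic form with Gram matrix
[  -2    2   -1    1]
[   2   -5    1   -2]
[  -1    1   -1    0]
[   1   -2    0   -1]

step 0: pivot -2 → sign −
step 1: pivot -3 → sign −
step 2: pivot -1/2 → sign −
step 3: pivot 1/3 → sign +
signature = (1, 3, 0)

Answer: (1, 3, 0)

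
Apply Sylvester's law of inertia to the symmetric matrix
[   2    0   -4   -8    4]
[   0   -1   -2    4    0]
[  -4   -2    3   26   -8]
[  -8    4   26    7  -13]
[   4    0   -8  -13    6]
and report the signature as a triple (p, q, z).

step 0: pivot 2 → sign +
step 1: pivot -1 → sign −
step 2: pivot -1 → sign −
step 3: pivot -5 → sign −
step 4: pivot -1/5 → sign −
signature = (1, 4, 0)

Answer: (1, 4, 0)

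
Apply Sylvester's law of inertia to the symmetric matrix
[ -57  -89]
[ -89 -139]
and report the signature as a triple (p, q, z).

step 0: pivot -57 → sign −
step 1: pivot -2/57 → sign −
signature = (0, 2, 0)

Answer: (0, 2, 0)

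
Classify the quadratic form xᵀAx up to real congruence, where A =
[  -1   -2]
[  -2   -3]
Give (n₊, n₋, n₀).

step 0: pivot -1 → sign −
step 1: pivot 1 → sign +
signature = (1, 1, 0)

Answer: (1, 1, 0)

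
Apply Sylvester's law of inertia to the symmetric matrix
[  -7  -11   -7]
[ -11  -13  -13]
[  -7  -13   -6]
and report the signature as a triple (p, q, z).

Answer: (2, 1, 0)

Derivation:
step 0: pivot -7 → sign −
step 1: pivot 30/7 → sign +
step 2: pivot 1/15 → sign +
signature = (2, 1, 0)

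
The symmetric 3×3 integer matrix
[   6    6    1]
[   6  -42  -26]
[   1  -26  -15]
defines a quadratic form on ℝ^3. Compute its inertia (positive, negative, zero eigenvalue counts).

Answer: (2, 1, 0)

Derivation:
step 0: pivot 6 → sign +
step 1: pivot -48 → sign −
step 2: pivot 1/48 → sign +
signature = (2, 1, 0)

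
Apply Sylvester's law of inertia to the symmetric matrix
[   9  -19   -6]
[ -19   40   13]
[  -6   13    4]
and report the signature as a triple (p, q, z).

step 0: pivot 9 → sign +
step 1: pivot -1/9 → sign −
step 2: pivot 1 → sign +
signature = (2, 1, 0)

Answer: (2, 1, 0)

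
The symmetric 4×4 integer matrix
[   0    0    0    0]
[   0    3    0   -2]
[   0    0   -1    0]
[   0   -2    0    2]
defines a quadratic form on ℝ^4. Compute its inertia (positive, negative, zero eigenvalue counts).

Answer: (2, 1, 1)

Derivation:
step 0: pivot 3 → sign +
step 1: pivot -1 → sign −
step 2: pivot 2/3 → sign +
step 3: row/col 3 already zero → sign 0
signature = (2, 1, 1)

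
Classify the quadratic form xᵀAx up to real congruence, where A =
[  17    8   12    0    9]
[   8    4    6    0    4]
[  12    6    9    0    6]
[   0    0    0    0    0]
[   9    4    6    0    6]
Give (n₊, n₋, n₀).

step 0: pivot 17 → sign +
step 1: pivot 4/17 → sign +
step 2: pivot 1 → sign +
step 3: row/col 3 already zero → sign 0
step 4: row/col 4 already zero → sign 0
signature = (3, 0, 2)

Answer: (3, 0, 2)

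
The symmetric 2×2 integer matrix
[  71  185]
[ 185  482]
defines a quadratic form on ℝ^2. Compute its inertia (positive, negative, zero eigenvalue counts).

Answer: (1, 1, 0)

Derivation:
step 0: pivot 71 → sign +
step 1: pivot -3/71 → sign −
signature = (1, 1, 0)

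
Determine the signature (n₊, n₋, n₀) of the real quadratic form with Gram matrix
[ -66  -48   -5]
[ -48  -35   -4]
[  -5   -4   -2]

step 0: pivot -66 → sign −
step 1: pivot -1/11 → sign −
step 2: pivot -1/6 → sign −
signature = (0, 3, 0)

Answer: (0, 3, 0)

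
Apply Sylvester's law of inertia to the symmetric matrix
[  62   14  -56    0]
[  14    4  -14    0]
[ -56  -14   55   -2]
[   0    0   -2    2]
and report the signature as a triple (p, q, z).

Answer: (4, 0, 0)

Derivation:
step 0: pivot 62 → sign +
step 1: pivot 26/31 → sign +
step 2: pivot 29/13 → sign +
step 3: pivot 6/29 → sign +
signature = (4, 0, 0)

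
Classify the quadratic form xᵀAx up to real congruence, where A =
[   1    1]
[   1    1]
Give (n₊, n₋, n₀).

Answer: (1, 0, 1)

Derivation:
step 0: pivot 1 → sign +
step 1: row/col 1 already zero → sign 0
signature = (1, 0, 1)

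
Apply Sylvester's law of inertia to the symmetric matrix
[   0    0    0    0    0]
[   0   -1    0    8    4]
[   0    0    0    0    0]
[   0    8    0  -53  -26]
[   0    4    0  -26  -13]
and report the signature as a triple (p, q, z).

Answer: (1, 2, 2)

Derivation:
step 0: pivot -1 → sign −
step 1: pivot 11 → sign +
step 2: pivot -3/11 → sign −
step 3: row/col 3 already zero → sign 0
step 4: row/col 4 already zero → sign 0
signature = (1, 2, 2)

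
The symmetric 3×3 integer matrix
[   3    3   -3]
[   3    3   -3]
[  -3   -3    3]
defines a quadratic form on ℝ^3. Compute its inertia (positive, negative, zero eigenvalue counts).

step 0: pivot 3 → sign +
step 1: row/col 1 already zero → sign 0
step 2: row/col 2 already zero → sign 0
signature = (1, 0, 2)

Answer: (1, 0, 2)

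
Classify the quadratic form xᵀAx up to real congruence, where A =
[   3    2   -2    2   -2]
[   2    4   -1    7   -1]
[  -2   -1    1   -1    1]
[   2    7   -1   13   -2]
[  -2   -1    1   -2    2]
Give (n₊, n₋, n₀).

step 0: pivot 3 → sign +
step 1: pivot 8/3 → sign +
step 2: pivot -3/8 → sign −
step 3: pivot 1 → sign +
step 4: pivot -1 → sign −
signature = (3, 2, 0)

Answer: (3, 2, 0)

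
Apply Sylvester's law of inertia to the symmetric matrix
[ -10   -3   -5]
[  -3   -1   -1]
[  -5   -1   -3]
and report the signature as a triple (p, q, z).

Answer: (1, 2, 0)

Derivation:
step 0: pivot -10 → sign −
step 1: pivot -1/10 → sign −
step 2: pivot 2 → sign +
signature = (1, 2, 0)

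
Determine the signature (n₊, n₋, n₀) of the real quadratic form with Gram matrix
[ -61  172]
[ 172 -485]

Answer: (0, 2, 0)

Derivation:
step 0: pivot -61 → sign −
step 1: pivot -1/61 → sign −
signature = (0, 2, 0)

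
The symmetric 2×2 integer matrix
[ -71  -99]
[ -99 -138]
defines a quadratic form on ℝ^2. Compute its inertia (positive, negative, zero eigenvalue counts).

step 0: pivot -71 → sign −
step 1: pivot 3/71 → sign +
signature = (1, 1, 0)

Answer: (1, 1, 0)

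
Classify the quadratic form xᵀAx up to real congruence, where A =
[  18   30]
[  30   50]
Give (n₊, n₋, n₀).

step 0: pivot 18 → sign +
step 1: row/col 1 already zero → sign 0
signature = (1, 0, 1)

Answer: (1, 0, 1)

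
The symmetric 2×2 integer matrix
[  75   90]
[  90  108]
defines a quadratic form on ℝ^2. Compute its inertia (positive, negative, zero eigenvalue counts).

Answer: (1, 0, 1)

Derivation:
step 0: pivot 75 → sign +
step 1: row/col 1 already zero → sign 0
signature = (1, 0, 1)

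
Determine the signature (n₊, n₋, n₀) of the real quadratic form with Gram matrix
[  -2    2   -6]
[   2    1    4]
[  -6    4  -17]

step 0: pivot -2 → sign −
step 1: pivot 3 → sign +
step 2: pivot -1/3 → sign −
signature = (1, 2, 0)

Answer: (1, 2, 0)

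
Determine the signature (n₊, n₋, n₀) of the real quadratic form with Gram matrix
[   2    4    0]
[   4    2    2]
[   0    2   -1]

step 0: pivot 2 → sign +
step 1: pivot -6 → sign −
step 2: pivot -1/3 → sign −
signature = (1, 2, 0)

Answer: (1, 2, 0)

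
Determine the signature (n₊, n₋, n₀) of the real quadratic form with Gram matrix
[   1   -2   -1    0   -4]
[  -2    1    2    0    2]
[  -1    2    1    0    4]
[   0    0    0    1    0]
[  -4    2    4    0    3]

step 0: pivot 1 → sign +
step 1: pivot -3 → sign −
step 2: pivot 1 → sign +
step 3: pivot -1 → sign −
step 4: row/col 4 already zero → sign 0
signature = (2, 2, 1)

Answer: (2, 2, 1)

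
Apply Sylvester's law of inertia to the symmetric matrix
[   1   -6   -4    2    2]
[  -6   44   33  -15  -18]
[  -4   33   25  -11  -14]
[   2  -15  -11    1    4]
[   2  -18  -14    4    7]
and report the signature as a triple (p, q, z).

Answer: (2, 2, 1)

Derivation:
step 0: pivot 1 → sign +
step 1: pivot 8 → sign +
step 2: pivot -9/8 → sign −
step 3: pivot -4 → sign −
step 4: row/col 4 already zero → sign 0
signature = (2, 2, 1)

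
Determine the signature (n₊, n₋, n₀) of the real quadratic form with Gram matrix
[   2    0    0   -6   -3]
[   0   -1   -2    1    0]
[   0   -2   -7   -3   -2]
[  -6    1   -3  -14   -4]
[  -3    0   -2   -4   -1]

Answer: (1, 4, 0)

Derivation:
step 0: pivot 2 → sign +
step 1: pivot -1 → sign −
step 2: pivot -3 → sign −
step 3: pivot -68/3 → sign −
step 4: pivot -3/68 → sign −
signature = (1, 4, 0)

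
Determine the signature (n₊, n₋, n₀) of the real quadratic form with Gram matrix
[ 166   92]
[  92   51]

step 0: pivot 166 → sign +
step 1: pivot 1/83 → sign +
signature = (2, 0, 0)

Answer: (2, 0, 0)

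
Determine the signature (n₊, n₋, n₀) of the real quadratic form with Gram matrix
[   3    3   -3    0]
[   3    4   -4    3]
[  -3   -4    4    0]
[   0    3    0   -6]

step 0: pivot 3 → sign +
step 1: pivot 1 → sign +
step 2: pivot -15 → sign −
step 3: pivot 3/5 → sign +
signature = (3, 1, 0)

Answer: (3, 1, 0)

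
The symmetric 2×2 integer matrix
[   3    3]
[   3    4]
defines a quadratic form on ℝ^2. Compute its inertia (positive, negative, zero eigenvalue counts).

Answer: (2, 0, 0)

Derivation:
step 0: pivot 3 → sign +
step 1: pivot 1 → sign +
signature = (2, 0, 0)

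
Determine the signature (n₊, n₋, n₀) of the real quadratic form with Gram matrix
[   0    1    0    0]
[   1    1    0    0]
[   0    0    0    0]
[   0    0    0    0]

step 0: pivot 1 → sign +
step 1: pivot -1 → sign −
step 2: row/col 2 already zero → sign 0
step 3: row/col 3 already zero → sign 0
signature = (1, 1, 2)

Answer: (1, 1, 2)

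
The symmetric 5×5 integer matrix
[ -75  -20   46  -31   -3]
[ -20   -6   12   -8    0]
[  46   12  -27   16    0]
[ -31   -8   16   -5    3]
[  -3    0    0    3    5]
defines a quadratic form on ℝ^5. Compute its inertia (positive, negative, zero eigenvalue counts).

Answer: (3, 2, 0)

Derivation:
step 0: pivot -75 → sign −
step 1: pivot -2/3 → sign −
step 2: pivot 33/25 → sign +
step 3: pivot 6/11 → sign +
step 4: pivot 2 → sign +
signature = (3, 2, 0)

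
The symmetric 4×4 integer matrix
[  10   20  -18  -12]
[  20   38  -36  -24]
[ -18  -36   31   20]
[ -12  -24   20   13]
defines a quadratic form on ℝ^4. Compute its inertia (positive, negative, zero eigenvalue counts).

step 0: pivot 10 → sign +
step 1: pivot -2 → sign −
step 2: pivot -7/5 → sign −
step 3: pivot 3/7 → sign +
signature = (2, 2, 0)

Answer: (2, 2, 0)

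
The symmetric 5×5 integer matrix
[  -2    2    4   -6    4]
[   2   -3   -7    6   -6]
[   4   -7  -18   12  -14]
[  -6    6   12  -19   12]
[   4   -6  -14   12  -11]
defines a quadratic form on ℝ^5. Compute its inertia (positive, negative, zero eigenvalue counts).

Answer: (1, 4, 0)

Derivation:
step 0: pivot -2 → sign −
step 1: pivot -1 → sign −
step 2: pivot -1 → sign −
step 3: pivot -1 → sign −
step 4: pivot 1 → sign +
signature = (1, 4, 0)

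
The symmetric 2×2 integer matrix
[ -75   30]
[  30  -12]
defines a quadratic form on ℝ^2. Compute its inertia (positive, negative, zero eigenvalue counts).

Answer: (0, 1, 1)

Derivation:
step 0: pivot -75 → sign −
step 1: row/col 1 already zero → sign 0
signature = (0, 1, 1)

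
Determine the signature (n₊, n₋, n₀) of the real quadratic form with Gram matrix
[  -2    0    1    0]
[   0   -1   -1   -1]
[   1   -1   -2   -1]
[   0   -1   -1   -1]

step 0: pivot -2 → sign −
step 1: pivot -1 → sign −
step 2: pivot -1/2 → sign −
step 3: row/col 3 already zero → sign 0
signature = (0, 3, 1)

Answer: (0, 3, 1)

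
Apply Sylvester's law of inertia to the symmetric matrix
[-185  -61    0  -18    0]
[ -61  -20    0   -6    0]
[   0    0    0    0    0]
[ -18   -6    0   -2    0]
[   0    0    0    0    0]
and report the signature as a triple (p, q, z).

Answer: (1, 2, 2)

Derivation:
step 0: pivot -185 → sign −
step 1: pivot 21/185 → sign +
step 2: pivot -2/7 → sign −
step 3: row/col 3 already zero → sign 0
step 4: row/col 4 already zero → sign 0
signature = (1, 2, 2)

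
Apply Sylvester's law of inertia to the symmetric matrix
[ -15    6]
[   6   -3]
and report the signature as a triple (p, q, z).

Answer: (0, 2, 0)

Derivation:
step 0: pivot -15 → sign −
step 1: pivot -3/5 → sign −
signature = (0, 2, 0)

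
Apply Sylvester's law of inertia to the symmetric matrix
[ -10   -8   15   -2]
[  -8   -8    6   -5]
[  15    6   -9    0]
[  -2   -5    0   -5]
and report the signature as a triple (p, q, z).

Answer: (1, 3, 0)

Derivation:
step 0: pivot -10 → sign −
step 1: pivot -8/5 → sign −
step 2: pivot 36 → sign +
step 3: pivot -1/64 → sign −
signature = (1, 3, 0)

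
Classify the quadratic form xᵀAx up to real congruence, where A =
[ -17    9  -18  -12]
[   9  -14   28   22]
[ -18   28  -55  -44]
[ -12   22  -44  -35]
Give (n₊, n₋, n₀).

Answer: (1, 3, 0)

Derivation:
step 0: pivot -17 → sign −
step 1: pivot -157/17 → sign −
step 2: pivot 1 → sign +
step 3: pivot -3/157 → sign −
signature = (1, 3, 0)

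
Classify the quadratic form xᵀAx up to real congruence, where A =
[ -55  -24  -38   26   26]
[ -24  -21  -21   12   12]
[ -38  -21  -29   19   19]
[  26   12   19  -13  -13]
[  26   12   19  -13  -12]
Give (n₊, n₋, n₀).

step 0: pivot -55 → sign −
step 1: pivot -579/55 → sign −
step 2: pivot -172/193 → sign −
step 3: pivot -3/172 → sign −
step 4: pivot 1 → sign +
signature = (1, 4, 0)

Answer: (1, 4, 0)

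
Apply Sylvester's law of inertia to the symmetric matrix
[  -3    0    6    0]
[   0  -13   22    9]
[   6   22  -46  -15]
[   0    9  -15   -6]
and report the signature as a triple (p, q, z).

step 0: pivot -3 → sign −
step 1: pivot -13 → sign −
step 2: pivot 42/13 → sign +
step 3: pivot 3/14 → sign +
signature = (2, 2, 0)

Answer: (2, 2, 0)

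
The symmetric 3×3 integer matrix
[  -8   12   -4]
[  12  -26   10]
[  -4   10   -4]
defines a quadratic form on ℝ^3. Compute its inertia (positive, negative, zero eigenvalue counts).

step 0: pivot -8 → sign −
step 1: pivot -8 → sign −
step 2: row/col 2 already zero → sign 0
signature = (0, 2, 1)

Answer: (0, 2, 1)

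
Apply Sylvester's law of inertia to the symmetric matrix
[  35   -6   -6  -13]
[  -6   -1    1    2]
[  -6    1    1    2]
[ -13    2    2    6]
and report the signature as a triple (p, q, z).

step 0: pivot 35 → sign +
step 1: pivot -71/35 → sign −
step 2: pivot -2/71 → sign −
step 3: pivot 3 → sign +
signature = (2, 2, 0)

Answer: (2, 2, 0)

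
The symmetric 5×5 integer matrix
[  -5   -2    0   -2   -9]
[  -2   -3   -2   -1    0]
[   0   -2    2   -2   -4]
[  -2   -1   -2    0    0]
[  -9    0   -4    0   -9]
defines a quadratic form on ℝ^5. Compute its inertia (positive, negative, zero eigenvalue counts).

Answer: (1, 3, 1)

Derivation:
step 0: pivot -5 → sign −
step 1: pivot -11/5 → sign −
step 2: pivot 42/11 → sign +
step 3: pivot -1/21 → sign −
step 4: row/col 4 already zero → sign 0
signature = (1, 3, 1)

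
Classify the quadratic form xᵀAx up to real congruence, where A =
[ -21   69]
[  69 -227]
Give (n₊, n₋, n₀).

step 0: pivot -21 → sign −
step 1: pivot -2/7 → sign −
signature = (0, 2, 0)

Answer: (0, 2, 0)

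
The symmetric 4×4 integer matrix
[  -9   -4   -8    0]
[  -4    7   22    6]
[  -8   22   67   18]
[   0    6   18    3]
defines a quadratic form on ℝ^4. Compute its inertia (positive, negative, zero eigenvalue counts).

step 0: pivot -9 → sign −
step 1: pivot 79/9 → sign +
step 2: pivot -23/79 → sign −
step 3: pivot -3/23 → sign −
signature = (1, 3, 0)

Answer: (1, 3, 0)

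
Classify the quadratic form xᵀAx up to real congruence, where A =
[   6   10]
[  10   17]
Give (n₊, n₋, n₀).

Answer: (2, 0, 0)

Derivation:
step 0: pivot 6 → sign +
step 1: pivot 1/3 → sign +
signature = (2, 0, 0)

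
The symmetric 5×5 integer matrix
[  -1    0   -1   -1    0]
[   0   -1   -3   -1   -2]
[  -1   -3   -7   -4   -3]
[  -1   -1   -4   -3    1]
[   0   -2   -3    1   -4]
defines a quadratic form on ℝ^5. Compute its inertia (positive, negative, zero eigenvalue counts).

Answer: (2, 3, 0)

Derivation:
step 0: pivot -1 → sign −
step 1: pivot -1 → sign −
step 2: pivot 3 → sign +
step 3: pivot -1 → sign −
step 4: pivot 6 → sign +
signature = (2, 3, 0)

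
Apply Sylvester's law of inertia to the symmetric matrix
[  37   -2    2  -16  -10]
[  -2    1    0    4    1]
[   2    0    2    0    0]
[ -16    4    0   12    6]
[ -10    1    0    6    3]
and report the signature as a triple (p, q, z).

step 0: pivot 37 → sign +
step 1: pivot 33/37 → sign +
step 2: pivot 62/33 → sign +
step 3: pivot -188/31 → sign −
step 4: pivot -3/47 → sign −
signature = (3, 2, 0)

Answer: (3, 2, 0)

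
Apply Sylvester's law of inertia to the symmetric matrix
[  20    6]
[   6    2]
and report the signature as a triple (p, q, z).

step 0: pivot 20 → sign +
step 1: pivot 1/5 → sign +
signature = (2, 0, 0)

Answer: (2, 0, 0)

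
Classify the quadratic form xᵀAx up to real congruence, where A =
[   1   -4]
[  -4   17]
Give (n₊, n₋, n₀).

Answer: (2, 0, 0)

Derivation:
step 0: pivot 1 → sign +
step 1: pivot 1 → sign +
signature = (2, 0, 0)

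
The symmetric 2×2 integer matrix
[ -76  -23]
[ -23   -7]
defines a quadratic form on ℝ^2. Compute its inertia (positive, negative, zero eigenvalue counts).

step 0: pivot -76 → sign −
step 1: pivot -3/76 → sign −
signature = (0, 2, 0)

Answer: (0, 2, 0)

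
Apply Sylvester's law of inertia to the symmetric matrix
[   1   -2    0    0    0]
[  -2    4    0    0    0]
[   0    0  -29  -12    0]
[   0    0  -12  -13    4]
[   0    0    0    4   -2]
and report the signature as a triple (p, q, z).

Answer: (1, 3, 1)

Derivation:
step 0: pivot 1 → sign +
step 1: pivot -29 → sign −
step 2: pivot -233/29 → sign −
step 3: pivot -2/233 → sign −
step 4: row/col 4 already zero → sign 0
signature = (1, 3, 1)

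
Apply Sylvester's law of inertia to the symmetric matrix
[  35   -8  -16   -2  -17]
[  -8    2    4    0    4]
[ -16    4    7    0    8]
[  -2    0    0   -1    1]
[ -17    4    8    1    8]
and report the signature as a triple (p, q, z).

Answer: (2, 3, 0)

Derivation:
step 0: pivot 35 → sign +
step 1: pivot 6/35 → sign +
step 2: pivot -1 → sign −
step 3: pivot -7/3 → sign −
step 4: pivot -2/7 → sign −
signature = (2, 3, 0)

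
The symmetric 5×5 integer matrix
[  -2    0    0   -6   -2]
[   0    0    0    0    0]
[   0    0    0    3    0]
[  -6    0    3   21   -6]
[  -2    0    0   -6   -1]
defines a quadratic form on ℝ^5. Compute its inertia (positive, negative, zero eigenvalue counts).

step 0: pivot -2 → sign −
step 1: pivot 39 → sign +
step 2: pivot -3/13 → sign −
step 3: pivot 1 → sign +
step 4: row/col 4 already zero → sign 0
signature = (2, 2, 1)

Answer: (2, 2, 1)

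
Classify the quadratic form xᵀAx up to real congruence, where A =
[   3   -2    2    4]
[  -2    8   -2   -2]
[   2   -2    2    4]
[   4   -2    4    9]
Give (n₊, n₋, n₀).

step 0: pivot 3 → sign +
step 1: pivot 20/3 → sign +
step 2: pivot 3/5 → sign +
step 3: pivot 1/3 → sign +
signature = (4, 0, 0)

Answer: (4, 0, 0)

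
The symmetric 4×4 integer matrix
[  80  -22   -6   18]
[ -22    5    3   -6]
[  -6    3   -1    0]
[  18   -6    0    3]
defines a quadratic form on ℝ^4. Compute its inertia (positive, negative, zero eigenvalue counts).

Answer: (2, 1, 1)

Derivation:
step 0: pivot 80 → sign +
step 1: pivot -21/20 → sign −
step 2: pivot 2/7 → sign +
step 3: row/col 3 already zero → sign 0
signature = (2, 1, 1)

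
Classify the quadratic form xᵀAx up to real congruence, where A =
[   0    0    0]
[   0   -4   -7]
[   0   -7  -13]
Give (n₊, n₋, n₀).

step 0: pivot -4 → sign −
step 1: pivot -3/4 → sign −
step 2: row/col 2 already zero → sign 0
signature = (0, 2, 1)

Answer: (0, 2, 1)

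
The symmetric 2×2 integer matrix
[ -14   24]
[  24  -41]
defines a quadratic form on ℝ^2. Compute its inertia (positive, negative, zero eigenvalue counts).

Answer: (1, 1, 0)

Derivation:
step 0: pivot -14 → sign −
step 1: pivot 1/7 → sign +
signature = (1, 1, 0)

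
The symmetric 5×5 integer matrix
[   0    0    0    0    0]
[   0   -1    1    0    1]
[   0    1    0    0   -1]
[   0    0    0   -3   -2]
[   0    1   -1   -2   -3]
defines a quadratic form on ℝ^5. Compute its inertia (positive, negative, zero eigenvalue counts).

Answer: (1, 3, 1)

Derivation:
step 0: pivot -1 → sign −
step 1: pivot 1 → sign +
step 2: pivot -3 → sign −
step 3: pivot -2/3 → sign −
step 4: row/col 4 already zero → sign 0
signature = (1, 3, 1)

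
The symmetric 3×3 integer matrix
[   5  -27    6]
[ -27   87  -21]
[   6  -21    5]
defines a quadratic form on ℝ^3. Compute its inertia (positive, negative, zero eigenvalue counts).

step 0: pivot 5 → sign +
step 1: pivot -294/5 → sign −
step 2: pivot 1/98 → sign +
signature = (2, 1, 0)

Answer: (2, 1, 0)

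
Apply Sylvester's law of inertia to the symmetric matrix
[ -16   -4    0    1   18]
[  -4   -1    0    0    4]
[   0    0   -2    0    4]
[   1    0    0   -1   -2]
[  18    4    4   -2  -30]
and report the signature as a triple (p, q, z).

Answer: (1, 4, 0)

Derivation:
step 0: pivot -16 → sign −
step 1: pivot -2 → sign −
step 2: pivot -15/16 → sign −
step 3: pivot 1/15 → sign +
step 4: pivot -2 → sign −
signature = (1, 4, 0)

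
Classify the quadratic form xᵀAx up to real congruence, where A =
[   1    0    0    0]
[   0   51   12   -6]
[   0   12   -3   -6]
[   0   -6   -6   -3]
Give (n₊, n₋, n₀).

Answer: (2, 2, 0)

Derivation:
step 0: pivot 1 → sign +
step 1: pivot 51 → sign +
step 2: pivot -99/17 → sign −
step 3: pivot -1/11 → sign −
signature = (2, 2, 0)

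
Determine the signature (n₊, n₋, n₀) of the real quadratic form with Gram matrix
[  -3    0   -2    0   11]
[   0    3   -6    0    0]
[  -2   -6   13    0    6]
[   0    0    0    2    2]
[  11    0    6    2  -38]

step 0: pivot -3 → sign −
step 1: pivot 3 → sign +
step 2: pivot 7/3 → sign +
step 3: pivot 2 → sign +
step 4: pivot -3/7 → sign −
signature = (3, 2, 0)

Answer: (3, 2, 0)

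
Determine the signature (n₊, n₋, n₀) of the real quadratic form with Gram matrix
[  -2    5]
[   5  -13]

Answer: (0, 2, 0)

Derivation:
step 0: pivot -2 → sign −
step 1: pivot -1/2 → sign −
signature = (0, 2, 0)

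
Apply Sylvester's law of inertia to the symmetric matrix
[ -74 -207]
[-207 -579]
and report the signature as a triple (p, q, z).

step 0: pivot -74 → sign −
step 1: pivot 3/74 → sign +
signature = (1, 1, 0)

Answer: (1, 1, 0)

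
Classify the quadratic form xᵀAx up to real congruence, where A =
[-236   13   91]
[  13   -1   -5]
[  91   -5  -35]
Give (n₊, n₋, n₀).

Answer: (1, 2, 0)

Derivation:
step 0: pivot -236 → sign −
step 1: pivot -67/236 → sign −
step 2: pivot 6/67 → sign +
signature = (1, 2, 0)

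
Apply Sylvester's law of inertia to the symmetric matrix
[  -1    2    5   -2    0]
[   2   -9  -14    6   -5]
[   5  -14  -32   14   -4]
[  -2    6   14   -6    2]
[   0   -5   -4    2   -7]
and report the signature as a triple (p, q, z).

step 0: pivot -1 → sign −
step 1: pivot -5 → sign −
step 2: pivot -19/5 → sign −
step 3: pivot 6/19 → sign +
step 4: pivot -2 → sign −
signature = (1, 4, 0)

Answer: (1, 4, 0)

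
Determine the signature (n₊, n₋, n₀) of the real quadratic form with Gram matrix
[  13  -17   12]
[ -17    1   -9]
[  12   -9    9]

step 0: pivot 13 → sign +
step 1: pivot -276/13 → sign −
step 2: pivot 3/92 → sign +
signature = (2, 1, 0)

Answer: (2, 1, 0)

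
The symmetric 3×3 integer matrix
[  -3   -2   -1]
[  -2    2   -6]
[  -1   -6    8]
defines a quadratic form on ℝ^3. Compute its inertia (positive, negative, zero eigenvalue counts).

Answer: (1, 2, 0)

Derivation:
step 0: pivot -3 → sign −
step 1: pivot 10/3 → sign +
step 2: pivot -1/5 → sign −
signature = (1, 2, 0)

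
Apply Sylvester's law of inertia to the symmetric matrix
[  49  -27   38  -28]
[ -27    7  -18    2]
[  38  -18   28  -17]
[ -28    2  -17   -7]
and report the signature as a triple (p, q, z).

step 0: pivot 49 → sign +
step 1: pivot -386/49 → sign −
step 2: pivot -72/193 → sign −
step 3: pivot 1/8 → sign +
signature = (2, 2, 0)

Answer: (2, 2, 0)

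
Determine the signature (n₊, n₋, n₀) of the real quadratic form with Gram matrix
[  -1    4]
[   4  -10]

Answer: (1, 1, 0)

Derivation:
step 0: pivot -1 → sign −
step 1: pivot 6 → sign +
signature = (1, 1, 0)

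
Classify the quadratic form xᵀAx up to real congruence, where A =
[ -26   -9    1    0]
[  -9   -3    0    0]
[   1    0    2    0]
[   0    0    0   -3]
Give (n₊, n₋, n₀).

step 0: pivot -26 → sign −
step 1: pivot 3/26 → sign +
step 2: pivot 1 → sign +
step 3: pivot -3 → sign −
signature = (2, 2, 0)

Answer: (2, 2, 0)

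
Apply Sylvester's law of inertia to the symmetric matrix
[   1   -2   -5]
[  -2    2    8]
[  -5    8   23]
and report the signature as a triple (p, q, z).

Answer: (1, 1, 1)

Derivation:
step 0: pivot 1 → sign +
step 1: pivot -2 → sign −
step 2: row/col 2 already zero → sign 0
signature = (1, 1, 1)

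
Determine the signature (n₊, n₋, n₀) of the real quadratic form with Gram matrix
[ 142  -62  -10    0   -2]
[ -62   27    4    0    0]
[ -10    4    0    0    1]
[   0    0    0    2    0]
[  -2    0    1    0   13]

Answer: (3, 2, 0)

Derivation:
step 0: pivot 142 → sign +
step 1: pivot -5/71 → sign −
step 2: pivot 6/5 → sign +
step 3: pivot 2 → sign +
step 4: pivot -1/2 → sign −
signature = (3, 2, 0)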